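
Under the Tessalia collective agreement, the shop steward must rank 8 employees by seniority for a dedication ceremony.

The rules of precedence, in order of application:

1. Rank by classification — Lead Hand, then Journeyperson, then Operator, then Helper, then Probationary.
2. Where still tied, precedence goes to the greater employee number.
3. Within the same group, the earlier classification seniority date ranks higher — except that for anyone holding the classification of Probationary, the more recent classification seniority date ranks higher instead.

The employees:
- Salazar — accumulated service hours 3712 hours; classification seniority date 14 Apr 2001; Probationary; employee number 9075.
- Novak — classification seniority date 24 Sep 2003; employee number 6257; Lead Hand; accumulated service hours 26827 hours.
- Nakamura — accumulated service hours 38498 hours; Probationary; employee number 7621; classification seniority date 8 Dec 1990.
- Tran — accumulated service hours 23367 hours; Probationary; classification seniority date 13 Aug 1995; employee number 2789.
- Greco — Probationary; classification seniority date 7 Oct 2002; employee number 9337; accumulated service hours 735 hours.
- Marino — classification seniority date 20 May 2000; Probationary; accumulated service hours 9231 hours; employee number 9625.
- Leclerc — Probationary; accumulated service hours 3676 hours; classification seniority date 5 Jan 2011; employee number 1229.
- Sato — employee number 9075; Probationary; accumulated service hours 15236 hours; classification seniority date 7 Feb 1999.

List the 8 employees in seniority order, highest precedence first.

Novak, Marino, Greco, Salazar, Sato, Nakamura, Tran, Leclerc

By classification: Novak (Lead Hand); then Marino, Greco, Salazar, Sato, Nakamura, Tran and Leclerc (Probationary).
Among Marino, Greco, Salazar, Sato, Nakamura, Tran and Leclerc, by employee number (higher first): Marino (9625) before Greco (9337) before Salazar and Sato (9075) before Nakamura (7621) before Tran (2789) before Leclerc (1229).
Among Salazar and Sato, by classification seniority date (later first) (reversed rule for this group): Salazar (14 Apr 2001) before Sato (7 Feb 1999).
Full order: Novak, Marino, Greco, Salazar, Sato, Nakamura, Tran, Leclerc.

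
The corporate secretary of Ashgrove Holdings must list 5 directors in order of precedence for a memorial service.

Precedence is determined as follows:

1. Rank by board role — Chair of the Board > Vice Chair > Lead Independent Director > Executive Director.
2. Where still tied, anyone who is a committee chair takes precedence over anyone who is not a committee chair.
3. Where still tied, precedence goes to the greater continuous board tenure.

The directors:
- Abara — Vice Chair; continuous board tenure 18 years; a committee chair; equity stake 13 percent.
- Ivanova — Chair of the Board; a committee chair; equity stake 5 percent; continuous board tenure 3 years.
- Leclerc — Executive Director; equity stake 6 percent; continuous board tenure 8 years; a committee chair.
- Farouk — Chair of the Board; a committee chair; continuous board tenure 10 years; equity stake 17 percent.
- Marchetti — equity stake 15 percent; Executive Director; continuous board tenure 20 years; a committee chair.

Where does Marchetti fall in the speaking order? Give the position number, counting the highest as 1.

By board role: Farouk and Ivanova (Chair of the Board); then Abara (Vice Chair); then Marchetti and Leclerc (Executive Director).
Farouk and Ivanova are each a committee chair, so the next rule applies.
Among Farouk and Ivanova, by continuous board tenure (higher first): Farouk (10 years) before Ivanova (3 years).
Marchetti and Leclerc are each a committee chair, so the next rule applies.
Among Marchetti and Leclerc, by continuous board tenure (higher first): Marchetti (20 years) before Leclerc (8 years).
Order: Farouk, Ivanova, Abara, Marchetti, Leclerc. So position 4.

4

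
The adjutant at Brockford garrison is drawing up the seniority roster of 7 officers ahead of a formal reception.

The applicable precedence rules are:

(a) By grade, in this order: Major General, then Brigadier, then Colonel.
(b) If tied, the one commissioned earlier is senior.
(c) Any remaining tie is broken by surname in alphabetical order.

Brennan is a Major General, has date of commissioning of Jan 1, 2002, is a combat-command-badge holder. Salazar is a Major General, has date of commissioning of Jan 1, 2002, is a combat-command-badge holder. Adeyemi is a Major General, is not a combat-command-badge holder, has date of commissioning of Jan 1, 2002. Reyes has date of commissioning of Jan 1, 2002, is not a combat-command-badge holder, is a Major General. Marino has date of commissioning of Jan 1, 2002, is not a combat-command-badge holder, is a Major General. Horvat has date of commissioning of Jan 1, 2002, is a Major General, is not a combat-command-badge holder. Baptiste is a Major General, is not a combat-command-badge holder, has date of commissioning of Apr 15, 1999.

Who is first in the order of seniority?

By grade: Baptiste, Adeyemi, Brennan, Horvat, Marino, Reyes and Salazar (Major General).
Among Baptiste, Adeyemi, Brennan, Horvat, Marino, Reyes and Salazar, by date of commissioning (earlier first): Baptiste (Apr 15, 1999) before Adeyemi, Brennan, Horvat, Marino, Reyes and Salazar (Jan 1, 2002).
Among Adeyemi, Brennan, Horvat, Marino, Reyes and Salazar, alphabetically by surname: Adeyemi before Brennan before Horvat before Marino before Reyes before Salazar.
Order: Baptiste, Adeyemi, Brennan, Horvat, Marino, Reyes, Salazar.

Baptiste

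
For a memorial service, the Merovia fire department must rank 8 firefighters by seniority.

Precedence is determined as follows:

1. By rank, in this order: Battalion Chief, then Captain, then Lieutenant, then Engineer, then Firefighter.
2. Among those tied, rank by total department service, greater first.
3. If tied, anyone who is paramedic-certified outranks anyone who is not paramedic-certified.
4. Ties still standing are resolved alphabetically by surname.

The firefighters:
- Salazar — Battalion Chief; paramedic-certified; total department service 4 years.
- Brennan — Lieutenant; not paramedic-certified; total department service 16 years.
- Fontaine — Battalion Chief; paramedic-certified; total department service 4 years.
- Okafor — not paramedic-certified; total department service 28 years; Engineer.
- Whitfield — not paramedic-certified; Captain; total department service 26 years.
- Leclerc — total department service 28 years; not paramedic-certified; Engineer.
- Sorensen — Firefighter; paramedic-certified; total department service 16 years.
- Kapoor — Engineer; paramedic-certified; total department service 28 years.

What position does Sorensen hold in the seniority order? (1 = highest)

By rank: Fontaine and Salazar (Battalion Chief); then Whitfield (Captain); then Brennan (Lieutenant); then Kapoor, Leclerc and Okafor (Engineer); then Sorensen (Firefighter).
Fontaine and Salazar both have total department service 4 years, so the next rule applies.
Fontaine and Salazar are each paramedic-certified, so the next rule applies.
Among Fontaine and Salazar, alphabetically by surname: Fontaine before Salazar.
Kapoor, Leclerc and Okafor all have total department service 28 years, so the next rule applies.
Among Kapoor, Leclerc and Okafor, paramedic-certified before not paramedic-certified: Kapoor (paramedic-certified) before Leclerc and Okafor (not paramedic-certified).
Among Leclerc and Okafor, alphabetically by surname: Leclerc before Okafor.
Order: Fontaine, Salazar, Whitfield, Brennan, Kapoor, Leclerc, Okafor, Sorensen. So position 8.

8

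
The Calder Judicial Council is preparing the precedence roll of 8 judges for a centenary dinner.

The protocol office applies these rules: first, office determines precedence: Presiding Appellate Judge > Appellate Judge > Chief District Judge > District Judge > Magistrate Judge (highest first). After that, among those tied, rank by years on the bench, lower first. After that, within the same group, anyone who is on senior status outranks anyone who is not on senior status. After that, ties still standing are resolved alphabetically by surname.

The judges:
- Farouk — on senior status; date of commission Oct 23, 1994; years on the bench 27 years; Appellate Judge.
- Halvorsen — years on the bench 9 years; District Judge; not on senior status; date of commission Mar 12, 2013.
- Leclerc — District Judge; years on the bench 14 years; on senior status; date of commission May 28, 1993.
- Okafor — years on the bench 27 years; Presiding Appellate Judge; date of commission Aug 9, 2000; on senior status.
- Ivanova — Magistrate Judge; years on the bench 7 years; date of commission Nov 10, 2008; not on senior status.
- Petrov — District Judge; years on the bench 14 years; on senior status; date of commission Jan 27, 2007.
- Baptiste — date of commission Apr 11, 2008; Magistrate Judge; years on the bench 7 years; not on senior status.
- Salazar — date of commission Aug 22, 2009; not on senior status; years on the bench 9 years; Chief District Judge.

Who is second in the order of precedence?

Farouk

By office: Okafor (Presiding Appellate Judge); then Farouk (Appellate Judge); then Salazar (Chief District Judge); then Halvorsen, Leclerc and Petrov (District Judge); then Baptiste and Ivanova (Magistrate Judge).
Among Halvorsen, Leclerc and Petrov, by years on the bench (lower first): Halvorsen (9 years) before Leclerc and Petrov (14 years).
Leclerc and Petrov are each on senior status, so the next rule applies.
Among Leclerc and Petrov, alphabetically by surname: Leclerc before Petrov.
Baptiste and Ivanova both have years on the bench 7 years, so the next rule applies.
Baptiste and Ivanova are each not on senior status, so the next rule applies.
Among Baptiste and Ivanova, alphabetically by surname: Baptiste before Ivanova.
Order: Okafor, Farouk, Salazar, Halvorsen, Leclerc, Petrov, Baptiste, Ivanova.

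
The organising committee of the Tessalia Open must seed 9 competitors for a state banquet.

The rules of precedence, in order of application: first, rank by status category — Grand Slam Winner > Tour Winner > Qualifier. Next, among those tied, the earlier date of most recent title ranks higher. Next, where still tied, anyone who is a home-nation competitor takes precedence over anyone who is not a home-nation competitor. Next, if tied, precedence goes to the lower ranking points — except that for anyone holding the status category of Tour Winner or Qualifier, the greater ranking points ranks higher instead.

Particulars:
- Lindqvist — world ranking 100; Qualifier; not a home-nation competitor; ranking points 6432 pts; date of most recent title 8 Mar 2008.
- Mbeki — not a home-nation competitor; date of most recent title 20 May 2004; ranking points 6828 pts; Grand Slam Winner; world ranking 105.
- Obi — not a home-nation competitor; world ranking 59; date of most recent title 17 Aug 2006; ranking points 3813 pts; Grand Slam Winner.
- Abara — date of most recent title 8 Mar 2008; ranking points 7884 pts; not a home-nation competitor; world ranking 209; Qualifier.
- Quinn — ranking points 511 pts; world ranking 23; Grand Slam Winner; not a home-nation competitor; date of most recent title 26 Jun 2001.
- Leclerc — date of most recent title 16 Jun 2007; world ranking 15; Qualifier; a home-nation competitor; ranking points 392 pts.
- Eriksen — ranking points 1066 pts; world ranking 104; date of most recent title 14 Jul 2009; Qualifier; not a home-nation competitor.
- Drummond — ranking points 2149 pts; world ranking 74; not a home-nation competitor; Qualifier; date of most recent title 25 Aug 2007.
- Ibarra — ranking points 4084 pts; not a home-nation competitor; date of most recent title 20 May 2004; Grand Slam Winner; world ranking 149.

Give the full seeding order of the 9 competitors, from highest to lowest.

By status category: Quinn, Ibarra, Mbeki and Obi (Grand Slam Winner); then Leclerc, Drummond, Abara, Lindqvist and Eriksen (Qualifier).
Among Quinn, Ibarra, Mbeki and Obi, by date of most recent title (earlier first): Quinn (26 Jun 2001) before Ibarra and Mbeki (20 May 2004) before Obi (17 Aug 2006).
Ibarra and Mbeki are each not a home-nation competitor, so the next rule applies.
Among Ibarra and Mbeki, by ranking points (lower first): Ibarra (4084 pts) before Mbeki (6828 pts).
Among Leclerc, Drummond, Abara, Lindqvist and Eriksen, by date of most recent title (earlier first): Leclerc (16 Jun 2007) before Drummond (25 Aug 2007) before Abara and Lindqvist (8 Mar 2008) before Eriksen (14 Jul 2009).
Abara and Lindqvist are each not a home-nation competitor, so the next rule applies.
Among Abara and Lindqvist, by ranking points (higher first) (reversed rule for this group): Abara (7884 pts) before Lindqvist (6432 pts).
Full order: Quinn, Ibarra, Mbeki, Obi, Leclerc, Drummond, Abara, Lindqvist, Eriksen.

Quinn, Ibarra, Mbeki, Obi, Leclerc, Drummond, Abara, Lindqvist, Eriksen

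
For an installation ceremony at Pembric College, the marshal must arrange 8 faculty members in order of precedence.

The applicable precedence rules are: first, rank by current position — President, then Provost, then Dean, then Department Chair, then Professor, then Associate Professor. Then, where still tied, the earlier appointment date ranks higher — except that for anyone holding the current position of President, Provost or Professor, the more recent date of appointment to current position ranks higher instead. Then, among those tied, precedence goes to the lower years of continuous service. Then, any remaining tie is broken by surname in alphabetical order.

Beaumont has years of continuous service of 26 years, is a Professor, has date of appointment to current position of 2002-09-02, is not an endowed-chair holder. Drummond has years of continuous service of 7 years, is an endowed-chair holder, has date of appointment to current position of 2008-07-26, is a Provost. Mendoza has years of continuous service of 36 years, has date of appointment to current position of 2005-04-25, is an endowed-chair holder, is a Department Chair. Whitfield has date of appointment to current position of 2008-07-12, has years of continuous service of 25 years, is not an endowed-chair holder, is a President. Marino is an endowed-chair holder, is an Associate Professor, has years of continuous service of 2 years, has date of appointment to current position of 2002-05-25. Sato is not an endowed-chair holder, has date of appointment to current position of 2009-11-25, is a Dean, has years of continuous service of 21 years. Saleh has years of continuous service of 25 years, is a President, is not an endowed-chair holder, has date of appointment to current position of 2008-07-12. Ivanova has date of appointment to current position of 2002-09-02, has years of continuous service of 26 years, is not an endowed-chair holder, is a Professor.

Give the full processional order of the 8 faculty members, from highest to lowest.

By current position: Saleh and Whitfield (President); then Drummond (Provost); then Sato (Dean); then Mendoza (Department Chair); then Beaumont and Ivanova (Professor); then Marino (Associate Professor).
Saleh and Whitfield both have date of appointment to current position 2008-07-12, so the next rule applies.
Saleh and Whitfield both have years of continuous service 25 years, so the next rule applies.
Among Saleh and Whitfield, alphabetically by surname: Saleh before Whitfield.
Beaumont and Ivanova both have date of appointment to current position 2002-09-02, so the next rule applies.
Beaumont and Ivanova both have years of continuous service 26 years, so the next rule applies.
Among Beaumont and Ivanova, alphabetically by surname: Beaumont before Ivanova.
Full order: Saleh, Whitfield, Drummond, Sato, Mendoza, Beaumont, Ivanova, Marino.

Saleh, Whitfield, Drummond, Sato, Mendoza, Beaumont, Ivanova, Marino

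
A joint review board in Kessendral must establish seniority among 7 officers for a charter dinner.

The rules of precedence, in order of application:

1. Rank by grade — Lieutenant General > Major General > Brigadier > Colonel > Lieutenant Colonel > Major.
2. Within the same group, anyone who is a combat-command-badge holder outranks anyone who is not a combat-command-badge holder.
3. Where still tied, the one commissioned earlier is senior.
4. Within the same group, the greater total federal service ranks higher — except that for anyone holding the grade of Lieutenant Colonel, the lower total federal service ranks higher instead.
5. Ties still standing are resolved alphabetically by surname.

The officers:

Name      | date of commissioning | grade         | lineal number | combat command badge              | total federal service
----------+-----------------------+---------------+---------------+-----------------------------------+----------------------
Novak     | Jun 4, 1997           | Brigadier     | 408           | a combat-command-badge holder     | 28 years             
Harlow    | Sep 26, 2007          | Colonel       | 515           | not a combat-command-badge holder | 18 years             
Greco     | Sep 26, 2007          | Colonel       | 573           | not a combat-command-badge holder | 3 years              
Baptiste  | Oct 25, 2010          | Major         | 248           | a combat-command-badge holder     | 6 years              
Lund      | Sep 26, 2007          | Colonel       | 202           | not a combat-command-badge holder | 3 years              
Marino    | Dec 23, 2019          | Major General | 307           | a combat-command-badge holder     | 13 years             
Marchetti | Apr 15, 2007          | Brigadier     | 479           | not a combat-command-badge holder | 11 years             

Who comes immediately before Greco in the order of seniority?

Harlow

By grade: Marino (Major General); then Novak and Marchetti (Brigadier); then Harlow, Greco and Lund (Colonel); then Baptiste (Major).
Among Novak and Marchetti, a combat-command-badge holder before not a combat-command-badge holder: Novak (a combat-command-badge holder) before Marchetti (not a combat-command-badge holder).
Harlow, Greco and Lund are each not a combat-command-badge holder, so the next rule applies.
Harlow, Greco and Lund all have date of commissioning Sep 26, 2007, so the next rule applies.
Among Harlow, Greco and Lund, by total federal service (higher first): Harlow (18 years) before Greco and Lund (3 years).
Among Greco and Lund, alphabetically by surname: Greco before Lund.
Order: Marino, Novak, Marchetti, Harlow, Greco, Lund, Baptiste.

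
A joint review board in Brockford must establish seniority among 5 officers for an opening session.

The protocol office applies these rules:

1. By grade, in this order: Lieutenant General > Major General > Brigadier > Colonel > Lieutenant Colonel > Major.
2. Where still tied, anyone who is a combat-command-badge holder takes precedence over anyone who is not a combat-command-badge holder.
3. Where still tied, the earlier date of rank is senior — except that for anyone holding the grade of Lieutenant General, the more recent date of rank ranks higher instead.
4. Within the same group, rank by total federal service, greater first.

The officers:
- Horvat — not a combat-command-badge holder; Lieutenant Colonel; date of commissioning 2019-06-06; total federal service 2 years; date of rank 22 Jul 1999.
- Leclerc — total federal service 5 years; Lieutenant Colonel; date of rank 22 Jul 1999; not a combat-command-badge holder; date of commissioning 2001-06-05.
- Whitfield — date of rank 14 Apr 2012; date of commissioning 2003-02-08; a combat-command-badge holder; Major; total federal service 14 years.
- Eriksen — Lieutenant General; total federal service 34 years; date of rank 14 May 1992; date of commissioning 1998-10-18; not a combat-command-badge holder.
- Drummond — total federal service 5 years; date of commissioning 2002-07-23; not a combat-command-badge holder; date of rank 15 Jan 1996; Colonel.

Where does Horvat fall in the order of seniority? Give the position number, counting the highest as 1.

4

By grade: Eriksen (Lieutenant General); then Drummond (Colonel); then Leclerc and Horvat (Lieutenant Colonel); then Whitfield (Major).
Leclerc and Horvat are each not a combat-command-badge holder, so the next rule applies.
Leclerc and Horvat both have date of rank 22 Jul 1999, so the next rule applies.
Among Leclerc and Horvat, by total federal service (higher first): Leclerc (5 years) before Horvat (2 years).
Order: Eriksen, Drummond, Leclerc, Horvat, Whitfield. So position 4.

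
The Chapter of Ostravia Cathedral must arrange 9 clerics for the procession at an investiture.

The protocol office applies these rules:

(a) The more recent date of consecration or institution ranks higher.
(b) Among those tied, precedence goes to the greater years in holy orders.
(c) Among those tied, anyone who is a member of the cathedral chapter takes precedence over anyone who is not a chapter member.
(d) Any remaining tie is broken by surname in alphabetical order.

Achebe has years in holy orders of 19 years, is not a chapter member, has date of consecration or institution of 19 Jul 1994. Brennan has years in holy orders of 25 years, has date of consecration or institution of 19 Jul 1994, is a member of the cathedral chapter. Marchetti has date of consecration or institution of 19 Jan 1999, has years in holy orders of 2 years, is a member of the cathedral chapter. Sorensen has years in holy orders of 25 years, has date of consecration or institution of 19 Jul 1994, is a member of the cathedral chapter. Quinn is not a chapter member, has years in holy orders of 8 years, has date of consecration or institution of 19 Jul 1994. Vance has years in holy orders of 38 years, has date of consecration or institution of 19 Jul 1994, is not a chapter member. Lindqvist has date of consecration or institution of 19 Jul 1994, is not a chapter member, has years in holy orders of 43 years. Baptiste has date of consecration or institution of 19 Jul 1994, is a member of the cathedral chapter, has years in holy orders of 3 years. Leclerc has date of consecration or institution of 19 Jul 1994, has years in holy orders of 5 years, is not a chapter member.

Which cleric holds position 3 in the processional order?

Vance

By date of consecration or institution (later first): Marchetti (19 Jan 1999); then Lindqvist, Vance, Brennan, Sorensen, Achebe, Quinn, Leclerc and Baptiste (each 19 Jul 1994).
Among Lindqvist, Vance, Brennan, Sorensen, Achebe, Quinn, Leclerc and Baptiste, by years in holy orders (higher first): Lindqvist (43 years) before Vance (38 years) before Brennan and Sorensen (25 years) before Achebe (19 years) before Quinn (8 years) before Leclerc (5 years) before Baptiste (3 years).
Brennan and Sorensen are each a member of the cathedral chapter, so the next rule applies.
Among Brennan and Sorensen, alphabetically by surname: Brennan before Sorensen.
Order: Marchetti, Lindqvist, Vance, Brennan, Sorensen, Achebe, Quinn, Leclerc, Baptiste.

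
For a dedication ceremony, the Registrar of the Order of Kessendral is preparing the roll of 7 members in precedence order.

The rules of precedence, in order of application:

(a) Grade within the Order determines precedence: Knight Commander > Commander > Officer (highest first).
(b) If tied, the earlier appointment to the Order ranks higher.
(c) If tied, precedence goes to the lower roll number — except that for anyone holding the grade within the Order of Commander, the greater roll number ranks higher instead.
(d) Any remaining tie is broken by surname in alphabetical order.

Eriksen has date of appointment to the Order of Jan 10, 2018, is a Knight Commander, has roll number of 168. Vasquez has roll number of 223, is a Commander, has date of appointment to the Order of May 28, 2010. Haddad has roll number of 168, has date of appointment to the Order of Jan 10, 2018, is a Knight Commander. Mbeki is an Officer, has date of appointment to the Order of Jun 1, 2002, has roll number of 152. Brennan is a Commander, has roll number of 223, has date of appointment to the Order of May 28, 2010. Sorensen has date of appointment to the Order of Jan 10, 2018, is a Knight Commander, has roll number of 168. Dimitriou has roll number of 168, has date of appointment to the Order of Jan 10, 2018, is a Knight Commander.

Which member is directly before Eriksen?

Dimitriou

By grade within the Order: Dimitriou, Eriksen, Haddad and Sorensen (Knight Commander); then Brennan and Vasquez (Commander); then Mbeki (Officer).
Dimitriou, Eriksen, Haddad and Sorensen all have date of appointment to the Order Jan 10, 2018, so the next rule applies.
Dimitriou, Eriksen, Haddad and Sorensen all have roll number 168, so the next rule applies.
Among Dimitriou, Eriksen, Haddad and Sorensen, alphabetically by surname: Dimitriou before Eriksen before Haddad before Sorensen.
Brennan and Vasquez both have date of appointment to the Order May 28, 2010, so the next rule applies.
Brennan and Vasquez both have roll number 223, so the next rule applies.
Among Brennan and Vasquez, alphabetically by surname: Brennan before Vasquez.
Order: Dimitriou, Eriksen, Haddad, Sorensen, Brennan, Vasquez, Mbeki.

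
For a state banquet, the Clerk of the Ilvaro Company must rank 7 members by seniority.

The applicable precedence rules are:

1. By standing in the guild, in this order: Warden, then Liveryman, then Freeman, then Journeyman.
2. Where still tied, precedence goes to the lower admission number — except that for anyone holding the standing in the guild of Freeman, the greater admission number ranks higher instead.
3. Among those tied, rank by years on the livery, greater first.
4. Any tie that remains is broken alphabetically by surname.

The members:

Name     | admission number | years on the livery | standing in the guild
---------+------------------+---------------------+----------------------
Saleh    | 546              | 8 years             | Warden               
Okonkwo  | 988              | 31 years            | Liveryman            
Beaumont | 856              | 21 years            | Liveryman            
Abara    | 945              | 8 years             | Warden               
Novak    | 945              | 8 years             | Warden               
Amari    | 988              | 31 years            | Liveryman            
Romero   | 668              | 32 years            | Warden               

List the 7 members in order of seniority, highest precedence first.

By standing in the guild: Saleh, Romero, Abara and Novak (Warden); then Beaumont, Amari and Okonkwo (Liveryman).
Among Saleh, Romero, Abara and Novak, by admission number (lower first): Saleh (546) before Romero (668) before Abara and Novak (945).
Abara and Novak both have years on the livery 8 years, so the next rule applies.
Among Abara and Novak, alphabetically by surname: Abara before Novak.
Among Beaumont, Amari and Okonkwo, by admission number (lower first): Beaumont (856) before Amari and Okonkwo (988).
Amari and Okonkwo both have years on the livery 31 years, so the next rule applies.
Among Amari and Okonkwo, alphabetically by surname: Amari before Okonkwo.
Full order: Saleh, Romero, Abara, Novak, Beaumont, Amari, Okonkwo.

Saleh, Romero, Abara, Novak, Beaumont, Amari, Okonkwo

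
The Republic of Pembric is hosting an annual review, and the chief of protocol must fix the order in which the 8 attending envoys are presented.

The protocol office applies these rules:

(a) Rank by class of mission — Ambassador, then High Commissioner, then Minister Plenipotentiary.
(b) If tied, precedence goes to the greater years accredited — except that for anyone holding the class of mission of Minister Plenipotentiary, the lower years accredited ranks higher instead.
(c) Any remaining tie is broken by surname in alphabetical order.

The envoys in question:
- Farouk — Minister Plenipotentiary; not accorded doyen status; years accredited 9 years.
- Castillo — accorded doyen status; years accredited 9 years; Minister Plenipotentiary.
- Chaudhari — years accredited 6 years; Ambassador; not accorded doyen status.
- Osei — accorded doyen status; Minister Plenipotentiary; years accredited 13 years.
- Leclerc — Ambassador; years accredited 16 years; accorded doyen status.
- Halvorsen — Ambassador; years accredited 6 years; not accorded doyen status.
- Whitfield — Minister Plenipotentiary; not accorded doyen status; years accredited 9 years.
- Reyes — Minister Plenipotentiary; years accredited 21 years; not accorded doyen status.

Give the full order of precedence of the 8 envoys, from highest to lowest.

Leclerc, Chaudhari, Halvorsen, Castillo, Farouk, Whitfield, Osei, Reyes

By class of mission: Leclerc, Chaudhari and Halvorsen (Ambassador); then Castillo, Farouk, Whitfield, Osei and Reyes (Minister Plenipotentiary).
Among Leclerc, Chaudhari and Halvorsen, by years accredited (higher first): Leclerc (16 years) before Chaudhari and Halvorsen (6 years).
Among Chaudhari and Halvorsen, alphabetically by surname: Chaudhari before Halvorsen.
Among Castillo, Farouk, Whitfield, Osei and Reyes, by years accredited (lower first) (reversed rule for this group): Castillo, Farouk and Whitfield (9 years) before Osei (13 years) before Reyes (21 years).
Among Castillo, Farouk and Whitfield, alphabetically by surname: Castillo before Farouk before Whitfield.
Full order: Leclerc, Chaudhari, Halvorsen, Castillo, Farouk, Whitfield, Osei, Reyes.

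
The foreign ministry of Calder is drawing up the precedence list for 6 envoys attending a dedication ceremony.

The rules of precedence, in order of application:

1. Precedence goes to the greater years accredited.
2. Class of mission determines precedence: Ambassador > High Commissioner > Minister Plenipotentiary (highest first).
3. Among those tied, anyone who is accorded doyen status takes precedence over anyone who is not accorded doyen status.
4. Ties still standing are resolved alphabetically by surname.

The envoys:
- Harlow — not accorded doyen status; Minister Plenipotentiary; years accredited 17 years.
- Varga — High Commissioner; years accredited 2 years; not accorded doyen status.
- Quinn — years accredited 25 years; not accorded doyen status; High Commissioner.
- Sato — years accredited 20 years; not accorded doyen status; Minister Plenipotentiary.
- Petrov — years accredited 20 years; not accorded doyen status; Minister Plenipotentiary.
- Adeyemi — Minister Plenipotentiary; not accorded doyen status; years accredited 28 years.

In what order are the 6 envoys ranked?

Adeyemi, Quinn, Petrov, Sato, Harlow, Varga

By years accredited (higher first): Adeyemi (28 years); then Quinn (25 years); then Petrov and Sato (both 20 years); then Harlow (17 years); then Varga (2 years).
Petrov and Sato are each Minister Plenipotentiary, so the next rule applies.
Petrov and Sato are each not accorded doyen status, so the next rule applies.
Among Petrov and Sato, alphabetically by surname: Petrov before Sato.
Full order: Adeyemi, Quinn, Petrov, Sato, Harlow, Varga.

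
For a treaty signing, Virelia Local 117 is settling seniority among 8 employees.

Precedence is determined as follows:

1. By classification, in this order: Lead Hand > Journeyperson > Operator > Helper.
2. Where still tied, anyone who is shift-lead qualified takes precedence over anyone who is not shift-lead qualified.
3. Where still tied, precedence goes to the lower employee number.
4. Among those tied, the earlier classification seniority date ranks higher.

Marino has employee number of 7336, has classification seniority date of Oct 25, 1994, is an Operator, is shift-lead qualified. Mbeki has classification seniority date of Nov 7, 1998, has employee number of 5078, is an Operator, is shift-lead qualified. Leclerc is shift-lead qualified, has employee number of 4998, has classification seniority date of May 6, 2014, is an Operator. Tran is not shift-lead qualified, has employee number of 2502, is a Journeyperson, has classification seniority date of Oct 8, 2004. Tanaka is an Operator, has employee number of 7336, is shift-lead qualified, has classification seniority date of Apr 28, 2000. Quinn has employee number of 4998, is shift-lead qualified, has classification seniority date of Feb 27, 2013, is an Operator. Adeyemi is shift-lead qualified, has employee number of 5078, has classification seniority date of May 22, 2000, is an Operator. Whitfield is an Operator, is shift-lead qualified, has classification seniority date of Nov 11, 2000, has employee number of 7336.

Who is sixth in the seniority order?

By classification: Tran (Journeyperson); then Quinn, Leclerc, Mbeki, Adeyemi, Marino, Tanaka and Whitfield (Operator).
Quinn, Leclerc, Mbeki, Adeyemi, Marino, Tanaka and Whitfield are each shift-lead qualified, so the next rule applies.
Among Quinn, Leclerc, Mbeki, Adeyemi, Marino, Tanaka and Whitfield, by employee number (lower first): Quinn and Leclerc (4998) before Mbeki and Adeyemi (5078) before Marino, Tanaka and Whitfield (7336).
Among Quinn and Leclerc, by classification seniority date (earlier first): Quinn (Feb 27, 2013) before Leclerc (May 6, 2014).
Among Mbeki and Adeyemi, by classification seniority date (earlier first): Mbeki (Nov 7, 1998) before Adeyemi (May 22, 2000).
Among Marino, Tanaka and Whitfield, by classification seniority date (earlier first): Marino (Oct 25, 1994) before Tanaka (Apr 28, 2000) before Whitfield (Nov 11, 2000).
Order: Tran, Quinn, Leclerc, Mbeki, Adeyemi, Marino, Tanaka, Whitfield.

Marino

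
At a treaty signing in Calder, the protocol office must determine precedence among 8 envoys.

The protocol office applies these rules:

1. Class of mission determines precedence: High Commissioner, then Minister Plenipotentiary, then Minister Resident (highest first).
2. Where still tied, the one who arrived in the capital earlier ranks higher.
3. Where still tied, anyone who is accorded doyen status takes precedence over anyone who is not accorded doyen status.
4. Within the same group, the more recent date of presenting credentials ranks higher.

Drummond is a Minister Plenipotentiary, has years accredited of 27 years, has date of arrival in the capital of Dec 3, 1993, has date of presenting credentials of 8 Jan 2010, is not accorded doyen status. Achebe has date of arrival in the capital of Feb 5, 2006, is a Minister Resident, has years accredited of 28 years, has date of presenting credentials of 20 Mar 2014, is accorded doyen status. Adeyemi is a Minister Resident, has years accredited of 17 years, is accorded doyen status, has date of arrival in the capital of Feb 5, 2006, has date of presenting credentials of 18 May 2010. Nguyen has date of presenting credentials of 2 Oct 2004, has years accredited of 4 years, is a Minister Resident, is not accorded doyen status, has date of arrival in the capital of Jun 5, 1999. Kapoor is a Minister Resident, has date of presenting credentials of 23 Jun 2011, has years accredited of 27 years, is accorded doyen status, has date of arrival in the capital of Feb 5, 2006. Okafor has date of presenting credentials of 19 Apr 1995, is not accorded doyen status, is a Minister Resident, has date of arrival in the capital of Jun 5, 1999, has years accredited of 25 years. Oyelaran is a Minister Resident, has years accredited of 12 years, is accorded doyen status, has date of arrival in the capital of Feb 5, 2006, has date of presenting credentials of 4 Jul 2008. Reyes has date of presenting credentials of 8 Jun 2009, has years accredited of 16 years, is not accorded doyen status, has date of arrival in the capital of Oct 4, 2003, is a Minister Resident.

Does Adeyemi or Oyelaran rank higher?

Adeyemi

By class of mission: Drummond (Minister Plenipotentiary); then Nguyen, Okafor, Reyes, Achebe, Kapoor, Adeyemi and Oyelaran (Minister Resident).
Among Nguyen, Okafor, Reyes, Achebe, Kapoor, Adeyemi and Oyelaran, by date of arrival in the capital (earlier first): Nguyen and Okafor (Jun 5, 1999) before Reyes (Oct 4, 2003) before Achebe, Kapoor, Adeyemi and Oyelaran (Feb 5, 2006).
Nguyen and Okafor are each not accorded doyen status, so the next rule applies.
Among Nguyen and Okafor, by date of presenting credentials (later first): Nguyen (2 Oct 2004) before Okafor (19 Apr 1995).
Achebe, Kapoor, Adeyemi and Oyelaran are each accorded doyen status, so the next rule applies.
Among Achebe, Kapoor, Adeyemi and Oyelaran, by date of presenting credentials (later first): Achebe (20 Mar 2014) before Kapoor (23 Jun 2011) before Adeyemi (18 May 2010) before Oyelaran (4 Jul 2008).
So Adeyemi takes precedence.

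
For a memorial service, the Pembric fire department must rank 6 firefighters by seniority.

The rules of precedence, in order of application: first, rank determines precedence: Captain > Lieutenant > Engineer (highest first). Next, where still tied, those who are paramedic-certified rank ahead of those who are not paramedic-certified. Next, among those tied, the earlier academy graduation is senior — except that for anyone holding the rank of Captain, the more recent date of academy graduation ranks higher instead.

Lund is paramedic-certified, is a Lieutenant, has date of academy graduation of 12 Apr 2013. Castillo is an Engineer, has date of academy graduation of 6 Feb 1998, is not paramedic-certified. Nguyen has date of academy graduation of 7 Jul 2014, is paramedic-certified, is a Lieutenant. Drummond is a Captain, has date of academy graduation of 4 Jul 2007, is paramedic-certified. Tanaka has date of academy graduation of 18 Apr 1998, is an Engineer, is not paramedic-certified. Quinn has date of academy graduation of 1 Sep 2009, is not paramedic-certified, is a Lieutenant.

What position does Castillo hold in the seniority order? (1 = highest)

5

By rank: Drummond (Captain); then Lund, Nguyen and Quinn (Lieutenant); then Castillo and Tanaka (Engineer).
Among Lund, Nguyen and Quinn, paramedic-certified before not paramedic-certified: Lund and Nguyen (paramedic-certified) before Quinn (not paramedic-certified).
Among Lund and Nguyen, by date of academy graduation (earlier first): Lund (12 Apr 2013) before Nguyen (7 Jul 2014).
Castillo and Tanaka are each not paramedic-certified, so the next rule applies.
Among Castillo and Tanaka, by date of academy graduation (earlier first): Castillo (6 Feb 1998) before Tanaka (18 Apr 1998).
Order: Drummond, Lund, Nguyen, Quinn, Castillo, Tanaka. So position 5.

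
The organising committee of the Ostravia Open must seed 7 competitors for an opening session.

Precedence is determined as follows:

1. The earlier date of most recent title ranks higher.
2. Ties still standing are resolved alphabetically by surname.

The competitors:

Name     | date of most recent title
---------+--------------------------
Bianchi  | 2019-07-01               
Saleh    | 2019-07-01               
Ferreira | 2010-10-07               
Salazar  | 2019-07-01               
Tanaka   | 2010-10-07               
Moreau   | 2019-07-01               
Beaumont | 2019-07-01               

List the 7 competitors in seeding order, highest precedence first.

Ferreira, Tanaka, Beaumont, Bianchi, Moreau, Salazar, Saleh

By date of most recent title (earlier first): Ferreira and Tanaka (both 2010-10-07); then Beaumont, Bianchi, Moreau, Salazar and Saleh (each 2019-07-01).
Among Ferreira and Tanaka, alphabetically by surname: Ferreira before Tanaka.
Among Beaumont, Bianchi, Moreau, Salazar and Saleh, alphabetically by surname: Beaumont before Bianchi before Moreau before Salazar before Saleh.
Full order: Ferreira, Tanaka, Beaumont, Bianchi, Moreau, Salazar, Saleh.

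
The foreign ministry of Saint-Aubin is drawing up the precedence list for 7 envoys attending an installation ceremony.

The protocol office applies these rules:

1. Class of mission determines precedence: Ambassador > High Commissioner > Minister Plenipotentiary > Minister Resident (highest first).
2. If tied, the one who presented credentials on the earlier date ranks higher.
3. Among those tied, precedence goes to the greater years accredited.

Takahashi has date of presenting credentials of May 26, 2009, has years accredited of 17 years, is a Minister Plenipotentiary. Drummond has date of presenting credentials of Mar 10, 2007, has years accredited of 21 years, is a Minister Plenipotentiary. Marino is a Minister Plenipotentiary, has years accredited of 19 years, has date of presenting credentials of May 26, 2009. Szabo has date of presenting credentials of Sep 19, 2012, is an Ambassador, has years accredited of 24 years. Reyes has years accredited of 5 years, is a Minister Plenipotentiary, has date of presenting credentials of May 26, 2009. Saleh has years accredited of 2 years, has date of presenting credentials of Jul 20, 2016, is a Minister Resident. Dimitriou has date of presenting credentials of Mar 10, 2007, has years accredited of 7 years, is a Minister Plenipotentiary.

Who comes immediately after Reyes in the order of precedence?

Saleh

By class of mission: Szabo (Ambassador); then Drummond, Dimitriou, Marino, Takahashi and Reyes (Minister Plenipotentiary); then Saleh (Minister Resident).
Among Drummond, Dimitriou, Marino, Takahashi and Reyes, by date of presenting credentials (earlier first): Drummond and Dimitriou (Mar 10, 2007) before Marino, Takahashi and Reyes (May 26, 2009).
Among Drummond and Dimitriou, by years accredited (higher first): Drummond (21 years) before Dimitriou (7 years).
Among Marino, Takahashi and Reyes, by years accredited (higher first): Marino (19 years) before Takahashi (17 years) before Reyes (5 years).
Order: Szabo, Drummond, Dimitriou, Marino, Takahashi, Reyes, Saleh.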